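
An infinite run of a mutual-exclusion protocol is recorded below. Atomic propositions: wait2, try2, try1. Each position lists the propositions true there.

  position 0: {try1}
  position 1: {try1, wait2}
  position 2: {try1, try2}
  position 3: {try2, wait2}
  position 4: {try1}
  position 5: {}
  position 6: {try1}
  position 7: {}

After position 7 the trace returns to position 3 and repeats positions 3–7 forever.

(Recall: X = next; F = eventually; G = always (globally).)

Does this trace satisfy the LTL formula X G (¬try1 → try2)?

No

The position after 0 is 1; G (¬try1 → try2) is false there.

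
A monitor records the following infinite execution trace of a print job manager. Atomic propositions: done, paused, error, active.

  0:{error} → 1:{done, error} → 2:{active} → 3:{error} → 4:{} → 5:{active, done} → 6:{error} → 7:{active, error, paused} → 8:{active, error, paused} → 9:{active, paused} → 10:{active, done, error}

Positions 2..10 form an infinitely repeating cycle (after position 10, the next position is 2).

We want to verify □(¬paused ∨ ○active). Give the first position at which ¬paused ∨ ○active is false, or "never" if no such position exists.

never

¬paused ∨ ○active holds at every position 0..10, and those are all the positions the trace ever visits, so the invariant □(¬paused ∨ ○active) is never violated.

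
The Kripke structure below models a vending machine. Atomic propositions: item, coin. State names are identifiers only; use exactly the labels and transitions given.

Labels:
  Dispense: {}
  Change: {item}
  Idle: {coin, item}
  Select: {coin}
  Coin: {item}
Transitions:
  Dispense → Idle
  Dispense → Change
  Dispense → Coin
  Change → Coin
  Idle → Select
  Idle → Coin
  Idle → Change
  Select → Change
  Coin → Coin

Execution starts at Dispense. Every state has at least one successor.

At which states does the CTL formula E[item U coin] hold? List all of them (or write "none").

States satisfying item: {Change, Idle, Coin}.
States satisfying coin: {Idle, Select}.
States satisfying E[item U coin]: {Idle, Select}.

{Idle, Select}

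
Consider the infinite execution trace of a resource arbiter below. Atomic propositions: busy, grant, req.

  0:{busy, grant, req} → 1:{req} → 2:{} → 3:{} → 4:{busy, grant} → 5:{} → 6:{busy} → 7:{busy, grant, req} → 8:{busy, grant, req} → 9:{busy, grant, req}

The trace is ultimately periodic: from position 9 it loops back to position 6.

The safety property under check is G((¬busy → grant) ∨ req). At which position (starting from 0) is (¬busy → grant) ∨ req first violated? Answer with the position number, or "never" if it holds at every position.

Check (¬busy → grant) ∨ req at each position in order: 0 ✓, 1 ✓.
At position 2 the labels are {}, so (¬busy → grant) ∨ req is false there. This is the first violation.

2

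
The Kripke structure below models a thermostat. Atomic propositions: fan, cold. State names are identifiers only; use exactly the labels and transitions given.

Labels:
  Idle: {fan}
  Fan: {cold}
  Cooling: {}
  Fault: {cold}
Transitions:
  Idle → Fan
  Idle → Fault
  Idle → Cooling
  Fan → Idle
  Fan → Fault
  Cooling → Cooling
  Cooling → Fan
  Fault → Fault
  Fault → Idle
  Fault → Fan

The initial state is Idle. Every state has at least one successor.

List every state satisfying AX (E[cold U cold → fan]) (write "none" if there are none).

States satisfying E[cold U cold → fan]: {Idle, Fan, Cooling, Fault}.
States satisfying AX (E[cold U cold → fan]): {Idle, Fan, Cooling, Fault}.

{Idle, Fan, Cooling, Fault}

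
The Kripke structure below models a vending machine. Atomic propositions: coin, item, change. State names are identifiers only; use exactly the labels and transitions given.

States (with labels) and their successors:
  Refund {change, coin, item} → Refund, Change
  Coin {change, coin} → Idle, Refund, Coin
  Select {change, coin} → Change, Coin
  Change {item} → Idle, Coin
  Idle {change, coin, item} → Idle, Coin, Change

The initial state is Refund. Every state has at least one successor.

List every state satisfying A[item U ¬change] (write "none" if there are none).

States satisfying item: {Refund, Change, Idle}.
States satisfying ¬change: {Change}.
States satisfying A[item U ¬change]: {Change}.

{Change}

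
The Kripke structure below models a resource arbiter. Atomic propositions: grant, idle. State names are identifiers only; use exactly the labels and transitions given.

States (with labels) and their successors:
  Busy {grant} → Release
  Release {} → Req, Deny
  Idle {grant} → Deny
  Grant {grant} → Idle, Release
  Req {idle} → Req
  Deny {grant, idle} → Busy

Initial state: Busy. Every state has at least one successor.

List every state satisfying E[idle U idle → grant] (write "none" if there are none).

{Busy, Release, Idle, Grant, Deny}

States satisfying idle: {Req, Deny}.
States satisfying idle → grant: {Busy, Release, Idle, Grant, Deny}.
States satisfying E[idle U idle → grant]: {Busy, Release, Idle, Grant, Deny}.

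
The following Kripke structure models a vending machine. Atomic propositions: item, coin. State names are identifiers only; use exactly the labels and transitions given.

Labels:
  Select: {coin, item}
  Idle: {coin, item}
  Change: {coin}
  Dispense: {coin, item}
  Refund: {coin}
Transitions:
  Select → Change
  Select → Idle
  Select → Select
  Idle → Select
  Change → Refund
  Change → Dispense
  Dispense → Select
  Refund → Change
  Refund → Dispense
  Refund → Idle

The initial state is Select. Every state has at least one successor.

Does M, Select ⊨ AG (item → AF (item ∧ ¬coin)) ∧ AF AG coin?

States satisfying item → AF (item ∧ ¬coin): {Change, Refund}.
States satisfying AG (item → AF (item ∧ ¬coin)): ∅.
States satisfying AG coin: {Select, Idle, Change, Dispense, Refund}.
States satisfying AF AG coin: {Select, Idle, Change, Dispense, Refund}.
States satisfying AG (item → AF (item ∧ ¬coin)) ∧ AF AG coin: ∅.
Select ∉ Sat(AG (item → AF (item ∧ ¬coin)) ∧ AF AG coin).

Violated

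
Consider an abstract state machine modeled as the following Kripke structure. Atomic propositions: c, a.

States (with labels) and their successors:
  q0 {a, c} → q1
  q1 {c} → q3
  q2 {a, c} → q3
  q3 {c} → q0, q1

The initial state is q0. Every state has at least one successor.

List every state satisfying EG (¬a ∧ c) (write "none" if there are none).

{q1, q3}

States satisfying ¬a ∧ c: {q1, q3}.
States satisfying EG (¬a ∧ c): {q1, q3}.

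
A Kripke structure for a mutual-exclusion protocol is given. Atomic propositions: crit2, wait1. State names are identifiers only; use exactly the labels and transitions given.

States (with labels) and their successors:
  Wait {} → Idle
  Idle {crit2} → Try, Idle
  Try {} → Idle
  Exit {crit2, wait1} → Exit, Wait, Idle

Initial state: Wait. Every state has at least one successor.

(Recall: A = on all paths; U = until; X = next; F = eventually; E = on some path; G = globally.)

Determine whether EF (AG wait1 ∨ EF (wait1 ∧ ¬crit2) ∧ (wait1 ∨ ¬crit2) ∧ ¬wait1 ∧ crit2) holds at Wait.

Violated

States satisfying EF (AG wait1 ∨ EF (wait1 ∧ ¬crit2) ∧ (wait1 ∨ ¬crit2) ∧ ¬wait1 ∧ crit2): ∅.
No suitable path/successor from Wait witnesses the formula.
Wait ∉ Sat(EF (AG wait1 ∨ EF (wait1 ∧ ¬crit2) ∧ (wait1 ∨ ¬crit2) ∧ ¬wait1 ∧ crit2)).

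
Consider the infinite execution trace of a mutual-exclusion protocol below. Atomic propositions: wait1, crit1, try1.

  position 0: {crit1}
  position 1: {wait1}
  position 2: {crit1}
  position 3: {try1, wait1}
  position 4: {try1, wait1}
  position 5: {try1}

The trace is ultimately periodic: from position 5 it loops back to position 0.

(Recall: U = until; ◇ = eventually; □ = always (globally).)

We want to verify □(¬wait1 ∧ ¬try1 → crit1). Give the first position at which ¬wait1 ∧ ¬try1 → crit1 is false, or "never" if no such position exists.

never

¬wait1 ∧ ¬try1 → crit1 holds at every position 0..5, and those are all the positions the trace ever visits, so the invariant □(¬wait1 ∧ ¬try1 → crit1) is never violated.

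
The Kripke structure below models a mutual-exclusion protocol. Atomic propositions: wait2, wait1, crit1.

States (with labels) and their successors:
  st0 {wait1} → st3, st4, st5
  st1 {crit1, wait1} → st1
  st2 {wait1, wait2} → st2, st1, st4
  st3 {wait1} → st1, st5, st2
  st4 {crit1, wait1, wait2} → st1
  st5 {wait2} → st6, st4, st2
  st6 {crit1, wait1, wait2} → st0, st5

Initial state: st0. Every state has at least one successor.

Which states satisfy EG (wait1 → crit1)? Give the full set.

States satisfying wait1 → crit1: {st1, st4, st5, st6}.
States satisfying EG (wait1 → crit1): {st1, st4, st5, st6}.

{st1, st4, st5, st6}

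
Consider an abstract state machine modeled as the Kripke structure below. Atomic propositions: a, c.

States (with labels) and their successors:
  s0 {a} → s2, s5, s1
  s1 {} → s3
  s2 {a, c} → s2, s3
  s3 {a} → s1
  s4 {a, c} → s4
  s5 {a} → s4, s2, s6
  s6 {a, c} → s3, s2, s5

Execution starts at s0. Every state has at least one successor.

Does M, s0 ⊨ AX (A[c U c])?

No

States satisfying A[c U c]: {s2, s4, s6}.
States satisfying AX (A[c U c]): {s4, s5}.
s0 ∉ Sat(AX (A[c U c])).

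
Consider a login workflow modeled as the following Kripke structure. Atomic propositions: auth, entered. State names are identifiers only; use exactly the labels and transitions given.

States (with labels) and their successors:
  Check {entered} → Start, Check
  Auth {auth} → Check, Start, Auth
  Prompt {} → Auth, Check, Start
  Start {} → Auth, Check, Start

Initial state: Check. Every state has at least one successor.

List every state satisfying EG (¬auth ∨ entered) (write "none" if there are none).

States satisfying ¬auth ∨ entered: {Check, Prompt, Start}.
States satisfying EG (¬auth ∨ entered): {Check, Prompt, Start}.

{Check, Prompt, Start}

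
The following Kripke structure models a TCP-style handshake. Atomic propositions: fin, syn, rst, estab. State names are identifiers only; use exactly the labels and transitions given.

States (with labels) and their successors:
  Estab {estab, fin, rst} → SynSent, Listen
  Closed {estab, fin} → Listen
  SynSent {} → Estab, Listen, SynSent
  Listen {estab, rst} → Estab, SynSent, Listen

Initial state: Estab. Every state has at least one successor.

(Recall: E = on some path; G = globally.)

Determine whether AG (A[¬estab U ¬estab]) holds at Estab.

States satisfying A[¬estab U ¬estab]: {SynSent}.
States satisfying AG (A[¬estab U ¬estab]): ∅.
Estab is reachable from Estab and violates A[¬estab U ¬estab], so AG fails at Estab.
Estab ∉ Sat(AG (A[¬estab U ¬estab])).

Does not hold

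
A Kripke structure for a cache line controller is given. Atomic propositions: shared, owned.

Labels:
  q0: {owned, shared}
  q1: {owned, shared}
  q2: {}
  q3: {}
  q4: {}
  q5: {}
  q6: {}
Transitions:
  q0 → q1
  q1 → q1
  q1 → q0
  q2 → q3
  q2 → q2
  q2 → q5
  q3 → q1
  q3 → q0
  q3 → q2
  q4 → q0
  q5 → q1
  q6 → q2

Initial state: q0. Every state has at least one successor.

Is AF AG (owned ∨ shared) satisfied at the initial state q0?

States satisfying AG (owned ∨ shared): {q0, q1}.
States satisfying AF AG (owned ∨ shared): {q0, q1, q4, q5}.
q0 ∈ Sat(AF AG (owned ∨ shared)).

Holds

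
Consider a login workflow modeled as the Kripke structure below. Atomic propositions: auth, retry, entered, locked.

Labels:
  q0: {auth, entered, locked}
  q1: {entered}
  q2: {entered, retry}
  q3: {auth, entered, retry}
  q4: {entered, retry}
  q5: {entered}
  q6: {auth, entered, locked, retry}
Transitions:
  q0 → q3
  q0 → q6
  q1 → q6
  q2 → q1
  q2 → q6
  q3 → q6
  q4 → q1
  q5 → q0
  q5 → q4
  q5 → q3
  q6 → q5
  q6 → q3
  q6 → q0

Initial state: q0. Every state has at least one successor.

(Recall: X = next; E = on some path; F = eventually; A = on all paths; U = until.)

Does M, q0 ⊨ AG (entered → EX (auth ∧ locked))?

Violated

States satisfying entered → EX (auth ∧ locked): {q0, q1, q2, q3, q5, q6}.
States satisfying AG (entered → EX (auth ∧ locked)): ∅.
q4 is reachable from q0 and violates entered → EX (auth ∧ locked), so AG fails at q0.
q0 ∉ Sat(AG (entered → EX (auth ∧ locked))).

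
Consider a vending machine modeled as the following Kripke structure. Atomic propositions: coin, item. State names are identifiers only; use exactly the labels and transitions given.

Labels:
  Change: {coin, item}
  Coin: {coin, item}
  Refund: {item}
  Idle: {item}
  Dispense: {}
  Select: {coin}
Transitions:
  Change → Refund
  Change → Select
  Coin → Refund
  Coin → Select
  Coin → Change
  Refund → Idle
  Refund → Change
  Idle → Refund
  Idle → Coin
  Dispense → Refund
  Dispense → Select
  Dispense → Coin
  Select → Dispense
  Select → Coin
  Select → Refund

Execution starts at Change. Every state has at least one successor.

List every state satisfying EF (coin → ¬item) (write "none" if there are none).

{Change, Coin, Refund, Idle, Dispense, Select}

States satisfying coin → ¬item: {Refund, Idle, Dispense, Select}.
States satisfying EF (coin → ¬item): {Change, Coin, Refund, Idle, Dispense, Select}.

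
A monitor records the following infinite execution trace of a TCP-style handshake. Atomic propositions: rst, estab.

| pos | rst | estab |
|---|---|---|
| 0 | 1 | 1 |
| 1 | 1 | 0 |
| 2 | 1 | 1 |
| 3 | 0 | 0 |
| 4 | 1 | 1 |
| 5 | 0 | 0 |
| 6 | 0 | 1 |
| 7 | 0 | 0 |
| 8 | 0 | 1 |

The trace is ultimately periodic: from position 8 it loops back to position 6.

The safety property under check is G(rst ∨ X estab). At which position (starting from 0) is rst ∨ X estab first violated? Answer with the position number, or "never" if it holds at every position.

Check rst ∨ X estab at each position in order: 0 ✓, 1 ✓, 2 ✓, 3 ✓, 4 ✓, 5 ✓.
At position 6 the labels are {estab} and the next position 7 has {}, so rst ∨ X estab is false there. This is the first violation.

6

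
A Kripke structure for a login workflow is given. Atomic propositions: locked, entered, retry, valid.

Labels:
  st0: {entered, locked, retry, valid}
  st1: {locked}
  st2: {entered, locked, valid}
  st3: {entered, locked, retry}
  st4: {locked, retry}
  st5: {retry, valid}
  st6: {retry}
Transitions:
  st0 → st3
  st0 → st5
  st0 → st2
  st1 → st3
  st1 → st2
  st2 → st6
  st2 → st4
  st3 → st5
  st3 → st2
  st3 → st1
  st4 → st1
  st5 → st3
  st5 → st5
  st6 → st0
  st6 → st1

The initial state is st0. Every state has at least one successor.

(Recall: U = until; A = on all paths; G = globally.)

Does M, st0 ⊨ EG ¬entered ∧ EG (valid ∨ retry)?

States satisfying ¬entered: {st1, st4, st5, st6}.
States satisfying EG ¬entered: {st5}.
States satisfying valid ∨ retry: {st0, st2, st3, st4, st5, st6}.
States satisfying EG (valid ∨ retry): {st0, st2, st3, st5, st6}.
States satisfying EG ¬entered ∧ EG (valid ∨ retry): {st5}.
st0 ∉ Sat(EG ¬entered ∧ EG (valid ∨ retry)).

Does not hold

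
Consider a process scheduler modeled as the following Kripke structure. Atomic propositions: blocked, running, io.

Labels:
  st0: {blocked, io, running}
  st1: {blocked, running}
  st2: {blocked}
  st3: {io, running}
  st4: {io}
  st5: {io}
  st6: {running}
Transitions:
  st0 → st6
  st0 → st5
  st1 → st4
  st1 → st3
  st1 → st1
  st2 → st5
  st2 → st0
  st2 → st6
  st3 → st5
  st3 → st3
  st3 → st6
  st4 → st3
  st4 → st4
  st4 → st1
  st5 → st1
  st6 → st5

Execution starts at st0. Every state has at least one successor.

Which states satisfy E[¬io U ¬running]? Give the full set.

{st1, st2, st4, st5, st6}

States satisfying ¬io: {st1, st2, st6}.
States satisfying ¬running: {st2, st4, st5}.
States satisfying E[¬io U ¬running]: {st1, st2, st4, st5, st6}.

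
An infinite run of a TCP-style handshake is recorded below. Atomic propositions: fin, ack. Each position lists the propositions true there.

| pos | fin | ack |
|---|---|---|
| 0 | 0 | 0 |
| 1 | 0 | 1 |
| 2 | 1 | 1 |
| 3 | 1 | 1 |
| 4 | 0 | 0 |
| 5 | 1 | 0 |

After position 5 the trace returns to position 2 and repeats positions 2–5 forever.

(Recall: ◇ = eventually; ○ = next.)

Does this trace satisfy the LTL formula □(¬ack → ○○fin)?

¬ack → ○○fin holds at every position 0..5, and those are all positions ever visited, so □(¬ack → ○○fin) holds.
Positions where ¬ack holds: 0, 4, 5.
Check ○○fin at each: 0→ok, 4→ok, 5→ok.

Satisfied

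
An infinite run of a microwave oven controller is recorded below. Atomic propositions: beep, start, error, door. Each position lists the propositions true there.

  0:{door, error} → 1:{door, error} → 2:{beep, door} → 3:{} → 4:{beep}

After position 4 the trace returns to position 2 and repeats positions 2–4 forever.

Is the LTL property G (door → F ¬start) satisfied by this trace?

door → F ¬start holds at every position 0..4, and those are all positions ever visited, so G (door → F ¬start) holds.
Positions where door holds: 0, 1, 2.
Check F ¬start at each: 0→ok, 1→ok, 2→ok.

Satisfied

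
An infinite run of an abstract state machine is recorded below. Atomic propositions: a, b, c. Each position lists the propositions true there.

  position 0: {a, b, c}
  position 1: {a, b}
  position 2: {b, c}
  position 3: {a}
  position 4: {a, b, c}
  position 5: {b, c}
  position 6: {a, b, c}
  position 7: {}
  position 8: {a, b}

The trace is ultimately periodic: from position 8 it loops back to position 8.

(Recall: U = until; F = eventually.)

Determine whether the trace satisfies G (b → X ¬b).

No

b → X ¬b must hold at every position from 0 onward. It fails at position 0, so G (b → X ¬b) is false.
Positions where b holds: 0, 1, 2, 4, 5, 6, 8.
Check X ¬b at each: 0→fails, 1→fails, 2→ok, 4→fails, 5→fails, 6→ok, 8→fails.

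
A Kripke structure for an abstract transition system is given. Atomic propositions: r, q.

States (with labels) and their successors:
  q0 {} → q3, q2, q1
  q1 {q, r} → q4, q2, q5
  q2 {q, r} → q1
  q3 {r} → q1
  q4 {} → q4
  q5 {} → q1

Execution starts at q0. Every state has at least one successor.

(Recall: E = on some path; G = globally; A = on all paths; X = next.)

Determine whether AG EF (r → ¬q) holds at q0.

Yes

States satisfying EF (r → ¬q): {q0, q1, q2, q3, q4, q5}.
States satisfying AG EF (r → ¬q): {q0, q1, q2, q3, q4, q5}.
Every state reachable from q0 satisfies EF (r → ¬q).
q0 ∈ Sat(AG EF (r → ¬q)).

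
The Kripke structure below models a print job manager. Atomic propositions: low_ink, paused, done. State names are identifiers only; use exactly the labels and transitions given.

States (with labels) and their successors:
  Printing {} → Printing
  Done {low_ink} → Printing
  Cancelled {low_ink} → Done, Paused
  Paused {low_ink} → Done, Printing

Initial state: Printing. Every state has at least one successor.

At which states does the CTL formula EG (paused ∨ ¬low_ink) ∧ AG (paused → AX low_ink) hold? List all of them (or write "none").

States satisfying paused ∨ ¬low_ink: {Printing}.
States satisfying EG (paused ∨ ¬low_ink): {Printing}.
States satisfying paused → AX low_ink: {Printing, Done, Cancelled, Paused}.
States satisfying AG (paused → AX low_ink): {Printing, Done, Cancelled, Paused}.
States satisfying EG (paused ∨ ¬low_ink) ∧ AG (paused → AX low_ink): {Printing}.

{Printing}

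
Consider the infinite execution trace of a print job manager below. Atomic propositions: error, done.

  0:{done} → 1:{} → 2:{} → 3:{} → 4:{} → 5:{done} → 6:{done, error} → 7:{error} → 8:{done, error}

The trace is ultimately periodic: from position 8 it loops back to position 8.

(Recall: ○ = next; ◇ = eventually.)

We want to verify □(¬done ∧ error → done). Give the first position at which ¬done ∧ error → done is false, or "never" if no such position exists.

7

Check ¬done ∧ error → done at each position in order: 0 ✓, 1 ✓, 2 ✓, 3 ✓, 4 ✓, 5 ✓, 6 ✓.
At position 7 the labels are {error}, so ¬done ∧ error → done is false there. This is the first violation.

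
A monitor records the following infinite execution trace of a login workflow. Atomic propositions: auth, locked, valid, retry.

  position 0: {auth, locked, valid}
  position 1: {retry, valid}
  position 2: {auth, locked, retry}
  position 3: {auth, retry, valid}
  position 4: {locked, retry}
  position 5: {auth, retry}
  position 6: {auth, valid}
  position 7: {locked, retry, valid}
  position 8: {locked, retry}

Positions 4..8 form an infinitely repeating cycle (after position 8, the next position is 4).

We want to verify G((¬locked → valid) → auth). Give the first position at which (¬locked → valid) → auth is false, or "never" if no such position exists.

Check (¬locked → valid) → auth at each position in order: 0 ✓.
At position 1 the labels are {retry, valid}, so (¬locked → valid) → auth is false there. This is the first violation.

1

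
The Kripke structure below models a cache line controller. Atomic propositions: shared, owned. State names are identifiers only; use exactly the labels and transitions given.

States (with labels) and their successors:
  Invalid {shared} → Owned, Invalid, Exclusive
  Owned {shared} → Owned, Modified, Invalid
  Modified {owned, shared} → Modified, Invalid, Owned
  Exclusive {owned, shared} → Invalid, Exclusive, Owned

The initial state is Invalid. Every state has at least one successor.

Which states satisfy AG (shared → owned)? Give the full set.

none

States satisfying shared → owned: {Modified, Exclusive}.
States satisfying AG (shared → owned): ∅.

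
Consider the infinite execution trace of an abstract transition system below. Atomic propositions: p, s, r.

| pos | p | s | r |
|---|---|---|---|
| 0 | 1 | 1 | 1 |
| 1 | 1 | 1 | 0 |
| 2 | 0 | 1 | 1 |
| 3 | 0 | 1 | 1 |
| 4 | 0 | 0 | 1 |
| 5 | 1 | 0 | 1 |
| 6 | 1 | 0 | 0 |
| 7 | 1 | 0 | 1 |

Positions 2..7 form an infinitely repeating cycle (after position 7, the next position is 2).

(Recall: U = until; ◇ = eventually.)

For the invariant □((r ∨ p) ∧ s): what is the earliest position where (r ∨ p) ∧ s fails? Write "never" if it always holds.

Check (r ∨ p) ∧ s at each position in order: 0 ✓, 1 ✓, 2 ✓, 3 ✓.
At position 4 the labels are {r}, so (r ∨ p) ∧ s is false there. This is the first violation.

4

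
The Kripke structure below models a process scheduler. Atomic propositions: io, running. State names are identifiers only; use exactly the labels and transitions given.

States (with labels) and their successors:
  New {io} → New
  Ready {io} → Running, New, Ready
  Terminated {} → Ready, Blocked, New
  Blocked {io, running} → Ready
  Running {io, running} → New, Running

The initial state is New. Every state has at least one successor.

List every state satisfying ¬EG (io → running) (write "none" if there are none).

{New, Ready, Terminated, Blocked}

States satisfying io → running: {Terminated, Blocked, Running}.
States satisfying EG (io → running): {Running}.
States satisfying ¬EG (io → running): {New, Ready, Terminated, Blocked}.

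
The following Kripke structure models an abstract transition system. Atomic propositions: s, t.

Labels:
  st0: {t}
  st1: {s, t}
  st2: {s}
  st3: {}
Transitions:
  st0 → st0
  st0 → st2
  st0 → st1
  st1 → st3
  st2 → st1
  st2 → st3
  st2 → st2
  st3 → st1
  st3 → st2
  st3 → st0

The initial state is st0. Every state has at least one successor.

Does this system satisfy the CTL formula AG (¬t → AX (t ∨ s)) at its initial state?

No

States satisfying ¬t → AX (t ∨ s): {st0, st1, st3}.
States satisfying AG (¬t → AX (t ∨ s)): ∅.
st2 is reachable from st0 and violates ¬t → AX (t ∨ s), so AG fails at st0.
st0 ∉ Sat(AG (¬t → AX (t ∨ s))).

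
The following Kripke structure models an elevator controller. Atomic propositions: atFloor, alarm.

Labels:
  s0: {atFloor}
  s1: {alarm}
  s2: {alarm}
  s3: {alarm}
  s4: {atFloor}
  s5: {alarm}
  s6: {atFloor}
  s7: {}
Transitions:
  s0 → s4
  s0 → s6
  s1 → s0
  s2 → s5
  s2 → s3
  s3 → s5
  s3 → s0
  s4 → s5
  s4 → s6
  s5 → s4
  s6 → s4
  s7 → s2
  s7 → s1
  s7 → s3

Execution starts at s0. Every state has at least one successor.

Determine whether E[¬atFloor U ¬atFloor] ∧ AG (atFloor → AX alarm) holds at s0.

No

States satisfying ¬atFloor: {s1, s2, s3, s5, s7}.
States satisfying E[¬atFloor U ¬atFloor]: {s1, s2, s3, s5, s7}.
States satisfying atFloor → AX alarm: {s1, s2, s3, s5, s7}.
States satisfying AG (atFloor → AX alarm): ∅.
States satisfying E[¬atFloor U ¬atFloor] ∧ AG (atFloor → AX alarm): ∅.
s0 ∉ Sat(E[¬atFloor U ¬atFloor] ∧ AG (atFloor → AX alarm)).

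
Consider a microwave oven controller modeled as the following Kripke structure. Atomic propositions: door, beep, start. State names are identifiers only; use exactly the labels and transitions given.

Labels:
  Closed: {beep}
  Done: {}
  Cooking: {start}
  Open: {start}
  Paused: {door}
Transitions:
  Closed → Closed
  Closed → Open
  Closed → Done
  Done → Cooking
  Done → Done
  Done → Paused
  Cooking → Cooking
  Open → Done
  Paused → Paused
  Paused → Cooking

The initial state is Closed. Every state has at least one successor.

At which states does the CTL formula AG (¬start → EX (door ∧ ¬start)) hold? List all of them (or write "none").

{Done, Cooking, Open, Paused}

States satisfying ¬start → EX (door ∧ ¬start): {Done, Cooking, Open, Paused}.
States satisfying AG (¬start → EX (door ∧ ¬start)): {Done, Cooking, Open, Paused}.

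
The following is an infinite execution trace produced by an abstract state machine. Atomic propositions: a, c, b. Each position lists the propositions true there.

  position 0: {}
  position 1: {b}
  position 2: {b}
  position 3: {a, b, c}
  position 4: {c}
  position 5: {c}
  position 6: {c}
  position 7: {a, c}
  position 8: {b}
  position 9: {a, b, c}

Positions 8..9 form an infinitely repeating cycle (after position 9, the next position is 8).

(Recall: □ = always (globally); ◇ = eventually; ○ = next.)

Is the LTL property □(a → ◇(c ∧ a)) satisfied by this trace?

Yes

a → ◇(c ∧ a) holds at every position 0..9, and those are all positions ever visited, so □(a → ◇(c ∧ a)) holds.
Positions where a holds: 3, 7, 9.
Check ◇(c ∧ a) at each: 3→ok, 7→ok, 9→ok.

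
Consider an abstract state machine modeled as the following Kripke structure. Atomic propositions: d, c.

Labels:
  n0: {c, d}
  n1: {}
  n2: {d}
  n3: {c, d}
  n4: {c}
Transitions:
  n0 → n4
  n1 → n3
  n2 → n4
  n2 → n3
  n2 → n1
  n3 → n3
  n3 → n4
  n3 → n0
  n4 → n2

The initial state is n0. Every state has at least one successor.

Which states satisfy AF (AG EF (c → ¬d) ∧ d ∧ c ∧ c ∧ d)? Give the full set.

States satisfying AG EF (c → ¬d) ∧ d ∧ c ∧ c ∧ d: {n0, n3}.
States satisfying AF (AG EF (c → ¬d) ∧ d ∧ c ∧ c ∧ d): {n0, n1, n3}.

{n0, n1, n3}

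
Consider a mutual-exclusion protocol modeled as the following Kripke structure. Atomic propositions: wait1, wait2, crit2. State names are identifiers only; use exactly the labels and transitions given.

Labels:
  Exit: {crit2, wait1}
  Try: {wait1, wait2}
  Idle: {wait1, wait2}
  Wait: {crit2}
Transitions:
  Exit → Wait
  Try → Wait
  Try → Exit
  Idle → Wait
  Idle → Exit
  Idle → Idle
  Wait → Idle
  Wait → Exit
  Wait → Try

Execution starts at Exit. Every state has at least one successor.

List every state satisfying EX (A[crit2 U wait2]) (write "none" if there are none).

{Idle, Wait}

States satisfying A[crit2 U wait2]: {Try, Idle}.
States satisfying EX (A[crit2 U wait2]): {Idle, Wait}.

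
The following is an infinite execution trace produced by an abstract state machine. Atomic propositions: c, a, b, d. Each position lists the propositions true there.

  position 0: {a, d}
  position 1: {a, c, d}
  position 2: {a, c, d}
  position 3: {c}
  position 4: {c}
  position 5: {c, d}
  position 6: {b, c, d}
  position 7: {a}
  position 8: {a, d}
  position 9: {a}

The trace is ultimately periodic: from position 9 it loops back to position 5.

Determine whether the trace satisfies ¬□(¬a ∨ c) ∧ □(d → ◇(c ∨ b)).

d → ◇(c ∨ b) holds at every position 0..9, and those are all positions ever visited, so □(d → ◇(c ∨ b)) holds.
Positions where d holds: 0, 1, 2, 5, 6, 8.
Check ◇(c ∨ b) at each: 0→ok, 1→ok, 2→ok, 5→ok, 6→ok, 8→ok.
At position 0: ¬□(¬a ∨ c) is true; □(d → ◇(c ∨ b)) is true; so ¬□(¬a ∨ c) ∧ □(d → ◇(c ∨ b)) is true.

Satisfied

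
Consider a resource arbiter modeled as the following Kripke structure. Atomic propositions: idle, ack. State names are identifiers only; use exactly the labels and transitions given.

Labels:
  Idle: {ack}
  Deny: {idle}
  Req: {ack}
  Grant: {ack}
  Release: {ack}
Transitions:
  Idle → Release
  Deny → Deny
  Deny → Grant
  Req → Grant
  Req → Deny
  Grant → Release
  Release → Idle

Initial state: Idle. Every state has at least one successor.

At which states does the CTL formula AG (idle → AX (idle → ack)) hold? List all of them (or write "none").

{Idle, Grant, Release}

States satisfying idle → AX (idle → ack): {Idle, Req, Grant, Release}.
States satisfying AG (idle → AX (idle → ack)): {Idle, Grant, Release}.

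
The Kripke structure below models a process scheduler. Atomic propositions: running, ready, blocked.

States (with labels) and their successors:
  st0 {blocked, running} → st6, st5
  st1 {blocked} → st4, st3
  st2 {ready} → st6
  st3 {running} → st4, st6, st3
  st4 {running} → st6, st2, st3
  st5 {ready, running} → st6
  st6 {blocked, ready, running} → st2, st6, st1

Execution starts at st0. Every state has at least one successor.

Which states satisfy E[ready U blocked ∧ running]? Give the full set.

{st0, st2, st5, st6}

States satisfying ready: {st2, st5, st6}.
States satisfying blocked ∧ running: {st0, st6}.
States satisfying E[ready U blocked ∧ running]: {st0, st2, st5, st6}.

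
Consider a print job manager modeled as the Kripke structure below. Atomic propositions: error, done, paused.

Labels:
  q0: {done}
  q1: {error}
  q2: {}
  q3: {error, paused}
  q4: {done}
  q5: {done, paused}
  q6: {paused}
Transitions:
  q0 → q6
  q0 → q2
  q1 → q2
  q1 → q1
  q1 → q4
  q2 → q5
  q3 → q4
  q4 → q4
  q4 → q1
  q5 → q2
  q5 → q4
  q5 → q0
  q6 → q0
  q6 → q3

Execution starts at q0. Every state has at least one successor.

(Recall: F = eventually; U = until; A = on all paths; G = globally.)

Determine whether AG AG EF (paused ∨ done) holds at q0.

States satisfying AG EF (paused ∨ done): {q0, q1, q2, q3, q4, q5, q6}.
States satisfying AG AG EF (paused ∨ done): {q0, q1, q2, q3, q4, q5, q6}.
Every state reachable from q0 satisfies AG EF (paused ∨ done).
q0 ∈ Sat(AG AG EF (paused ∨ done)).

Yes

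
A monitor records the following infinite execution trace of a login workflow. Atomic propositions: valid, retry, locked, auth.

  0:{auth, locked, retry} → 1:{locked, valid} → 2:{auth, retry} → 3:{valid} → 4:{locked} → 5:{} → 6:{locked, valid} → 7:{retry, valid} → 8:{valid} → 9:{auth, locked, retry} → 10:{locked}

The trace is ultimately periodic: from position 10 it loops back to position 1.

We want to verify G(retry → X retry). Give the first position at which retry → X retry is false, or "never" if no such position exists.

At position 0 the labels are {auth, locked, retry} and the next position 1 has {locked, valid}, so retry → X retry is false there. This is the first violation.

0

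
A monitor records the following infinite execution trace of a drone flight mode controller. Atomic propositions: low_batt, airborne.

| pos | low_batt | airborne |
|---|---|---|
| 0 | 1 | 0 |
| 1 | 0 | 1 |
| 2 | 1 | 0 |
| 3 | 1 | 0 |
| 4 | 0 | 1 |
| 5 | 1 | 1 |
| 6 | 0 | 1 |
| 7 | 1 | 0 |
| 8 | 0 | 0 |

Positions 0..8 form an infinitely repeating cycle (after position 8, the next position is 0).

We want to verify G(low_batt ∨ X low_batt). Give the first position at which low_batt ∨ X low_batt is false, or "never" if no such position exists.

low_batt ∨ X low_batt holds at every position 0..8, and those are all the positions the trace ever visits, so the invariant G(low_batt ∨ X low_batt) is never violated.

never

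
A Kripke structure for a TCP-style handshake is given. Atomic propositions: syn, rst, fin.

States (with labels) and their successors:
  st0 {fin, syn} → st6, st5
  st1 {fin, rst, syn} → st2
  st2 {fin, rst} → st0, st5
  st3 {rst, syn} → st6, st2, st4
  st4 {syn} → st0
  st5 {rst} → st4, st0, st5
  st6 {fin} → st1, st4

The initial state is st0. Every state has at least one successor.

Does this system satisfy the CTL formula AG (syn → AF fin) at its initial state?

Satisfied

States satisfying syn → AF fin: {st0, st1, st2, st3, st4, st5, st6}.
States satisfying AG (syn → AF fin): {st0, st1, st2, st3, st4, st5, st6}.
Every state reachable from st0 satisfies syn → AF fin.
st0 ∈ Sat(AG (syn → AF fin)).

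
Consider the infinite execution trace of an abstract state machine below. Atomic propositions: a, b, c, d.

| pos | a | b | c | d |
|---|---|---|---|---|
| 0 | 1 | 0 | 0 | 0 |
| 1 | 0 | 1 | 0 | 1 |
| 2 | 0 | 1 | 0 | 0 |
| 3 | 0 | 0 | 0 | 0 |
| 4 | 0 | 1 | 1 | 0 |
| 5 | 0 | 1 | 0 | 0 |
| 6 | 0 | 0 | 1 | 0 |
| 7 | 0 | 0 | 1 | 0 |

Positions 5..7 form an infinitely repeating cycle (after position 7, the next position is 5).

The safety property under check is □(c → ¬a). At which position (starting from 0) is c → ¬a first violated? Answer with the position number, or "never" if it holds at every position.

c → ¬a holds at every position 0..7, and those are all the positions the trace ever visits, so the invariant □(c → ¬a) is never violated.

never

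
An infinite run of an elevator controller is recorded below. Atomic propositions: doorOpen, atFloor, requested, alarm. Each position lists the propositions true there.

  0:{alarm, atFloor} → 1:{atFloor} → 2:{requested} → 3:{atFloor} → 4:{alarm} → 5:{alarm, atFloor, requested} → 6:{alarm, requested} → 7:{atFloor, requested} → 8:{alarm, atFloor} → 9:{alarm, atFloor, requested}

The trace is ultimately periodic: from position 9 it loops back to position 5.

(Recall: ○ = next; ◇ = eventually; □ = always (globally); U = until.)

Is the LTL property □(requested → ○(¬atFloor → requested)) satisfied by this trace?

requested → ○(¬atFloor → requested) holds at every position 0..9, and those are all positions ever visited, so □(requested → ○(¬atFloor → requested)) holds.
Positions where requested holds: 2, 5, 6, 7, 9.
Check ○(¬atFloor → requested) at each: 2→ok, 5→ok, 6→ok, 7→ok, 9→ok.

Yes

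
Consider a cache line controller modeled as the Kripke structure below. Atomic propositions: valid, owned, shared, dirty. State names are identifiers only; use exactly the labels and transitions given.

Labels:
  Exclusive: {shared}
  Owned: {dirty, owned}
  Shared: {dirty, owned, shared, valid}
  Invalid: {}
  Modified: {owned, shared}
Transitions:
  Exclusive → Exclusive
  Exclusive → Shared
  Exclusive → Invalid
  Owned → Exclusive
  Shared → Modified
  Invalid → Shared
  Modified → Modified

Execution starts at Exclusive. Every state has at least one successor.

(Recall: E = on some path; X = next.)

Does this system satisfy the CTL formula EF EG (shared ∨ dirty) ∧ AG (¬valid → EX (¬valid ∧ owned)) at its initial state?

States satisfying EG (shared ∨ dirty): {Exclusive, Owned, Shared, Modified}.
States satisfying EF EG (shared ∨ dirty): {Exclusive, Owned, Shared, Invalid, Modified}.
States satisfying ¬valid → EX (¬valid ∧ owned): {Shared, Modified}.
States satisfying AG (¬valid → EX (¬valid ∧ owned)): {Shared, Modified}.
States satisfying EF EG (shared ∨ dirty) ∧ AG (¬valid → EX (¬valid ∧ owned)): {Shared, Modified}.
Exclusive ∉ Sat(EF EG (shared ∨ dirty) ∧ AG (¬valid → EX (¬valid ∧ owned))).

No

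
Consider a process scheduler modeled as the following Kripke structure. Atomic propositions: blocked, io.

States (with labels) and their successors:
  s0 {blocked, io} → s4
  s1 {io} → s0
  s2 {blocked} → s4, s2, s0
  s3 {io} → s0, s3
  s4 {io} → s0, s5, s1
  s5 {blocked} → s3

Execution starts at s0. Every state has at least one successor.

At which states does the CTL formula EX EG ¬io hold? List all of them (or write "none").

{s2}

States satisfying EG ¬io: {s2}.
States satisfying EX EG ¬io: {s2}.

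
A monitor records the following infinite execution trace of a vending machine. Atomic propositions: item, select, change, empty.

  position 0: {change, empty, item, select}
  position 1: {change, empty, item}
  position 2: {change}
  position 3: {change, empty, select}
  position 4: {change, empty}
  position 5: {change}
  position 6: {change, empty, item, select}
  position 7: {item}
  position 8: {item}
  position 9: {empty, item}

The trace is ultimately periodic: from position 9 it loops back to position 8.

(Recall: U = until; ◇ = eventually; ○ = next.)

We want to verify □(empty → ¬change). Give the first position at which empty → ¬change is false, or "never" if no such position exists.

0

At position 0 the labels are {change, empty, item, select}, so empty → ¬change is false there. This is the first violation.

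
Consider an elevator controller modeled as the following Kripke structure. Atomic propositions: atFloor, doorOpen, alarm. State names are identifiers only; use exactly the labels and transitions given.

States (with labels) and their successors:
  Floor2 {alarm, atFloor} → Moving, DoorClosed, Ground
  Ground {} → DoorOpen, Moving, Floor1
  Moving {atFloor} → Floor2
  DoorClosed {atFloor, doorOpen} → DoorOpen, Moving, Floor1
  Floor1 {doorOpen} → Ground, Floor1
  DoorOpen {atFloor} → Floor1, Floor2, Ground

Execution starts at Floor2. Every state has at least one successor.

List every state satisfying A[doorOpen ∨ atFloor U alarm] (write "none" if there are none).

{Floor2, Moving}

States satisfying doorOpen ∨ atFloor: {Floor2, Moving, DoorClosed, Floor1, DoorOpen}.
States satisfying alarm: {Floor2}.
States satisfying A[doorOpen ∨ atFloor U alarm]: {Floor2, Moving}.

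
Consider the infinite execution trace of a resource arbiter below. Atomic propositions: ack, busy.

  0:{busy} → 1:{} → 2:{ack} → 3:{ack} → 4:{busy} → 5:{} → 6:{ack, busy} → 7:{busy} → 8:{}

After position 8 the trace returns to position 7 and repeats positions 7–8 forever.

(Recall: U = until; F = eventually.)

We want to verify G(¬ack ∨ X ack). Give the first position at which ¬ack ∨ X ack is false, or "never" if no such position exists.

3

Check ¬ack ∨ X ack at each position in order: 0 ✓, 1 ✓, 2 ✓.
At position 3 the labels are {ack} and the next position 4 has {busy}, so ¬ack ∨ X ack is false there. This is the first violation.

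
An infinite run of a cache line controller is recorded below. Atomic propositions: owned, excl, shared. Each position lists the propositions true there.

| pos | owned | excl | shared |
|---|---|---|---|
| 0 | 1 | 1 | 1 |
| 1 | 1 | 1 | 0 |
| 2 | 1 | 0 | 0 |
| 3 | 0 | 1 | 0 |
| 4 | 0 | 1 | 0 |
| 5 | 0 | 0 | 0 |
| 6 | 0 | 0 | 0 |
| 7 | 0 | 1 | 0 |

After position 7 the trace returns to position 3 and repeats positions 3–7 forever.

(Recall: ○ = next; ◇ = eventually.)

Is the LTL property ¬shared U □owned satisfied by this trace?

Violated

Walking from position 0: at position 0, □owned has not yet held and ¬shared fails, so ¬shared U □owned is false.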